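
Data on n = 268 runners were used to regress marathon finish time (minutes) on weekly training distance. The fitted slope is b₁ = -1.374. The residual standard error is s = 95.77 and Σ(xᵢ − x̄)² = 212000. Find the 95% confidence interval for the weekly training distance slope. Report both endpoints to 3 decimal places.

(-1.784, -0.964)

SE(b₁) = s/√Sₓₓ = 95.77/√212000 = 0.207999.
df = n − 2 = 266.
t* = t_{0.025, 266} = 1.968922.
Margin = t* × SE = 1.968922 × 0.207999 = 0.40953.
CI: -1.374 ± 0.40953 → (-1.784, -0.964).
With 95% confidence, each one-unit increase in weekly training distance is associated with a change of between -1.784 and -0.964 minutes in marathon finish time.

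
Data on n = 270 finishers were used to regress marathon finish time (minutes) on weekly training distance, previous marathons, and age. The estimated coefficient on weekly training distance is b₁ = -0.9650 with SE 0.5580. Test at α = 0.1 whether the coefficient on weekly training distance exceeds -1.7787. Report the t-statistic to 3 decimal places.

t = 1.458

H₀: β₁ = -1.7787 vs H₁: β₁ > -1.7787.
t = (b₁ − β₁⁰)/SE = (-0.9650 − (-1.7787)) / 0.5580 = 1.458.
df = n − k − 1 = 270 − 3 − 1 = 266.
One-sided p ≈ 0.0730, which is < 0.1, so reject H₀.
There is evidence that the true slope on weekly training distance exceeds -1.7787 minutes per unit, holding the other predictors fixed.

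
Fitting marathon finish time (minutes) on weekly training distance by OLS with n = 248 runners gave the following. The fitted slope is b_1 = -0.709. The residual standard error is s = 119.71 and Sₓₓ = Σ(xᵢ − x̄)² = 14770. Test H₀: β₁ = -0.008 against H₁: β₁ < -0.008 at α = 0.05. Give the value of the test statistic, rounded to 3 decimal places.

SE(b_1) = s/√Sₓₓ = 119.71/√14770 = 0.985009.
t = (-0.709 − (-0.008)) / 0.985009 = -0.712.
df = n − 2 = 246.
One-sided p ≈ 0.2387, which is ≥ 0.05, so fail to reject H₀.
The data do not give significant evidence that the true slope on weekly training distance is below -0.008 minutes per unit.

t = -0.712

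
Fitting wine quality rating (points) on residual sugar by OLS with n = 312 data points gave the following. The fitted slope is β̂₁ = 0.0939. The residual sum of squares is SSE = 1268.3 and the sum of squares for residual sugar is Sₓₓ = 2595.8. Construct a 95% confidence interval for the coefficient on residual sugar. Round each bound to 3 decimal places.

MSE = SSE/(n − 2) = 1268.3/310 = 4.09129.
SE(β̂₁) = √(MSE/Sₓₓ) = √(4.09129/2595.8) = 0.0397004.
df = n − 2 = 310.
t* = t_{0.025, 310} = 1.967646.
Margin = t* × SE = 1.967646 × 0.0397004 = 0.07812.
CI: 0.0939 ± 0.07812 → (0.016, 0.172).
With 95% confidence, each one-unit increase in residual sugar is associated with a change of between 0.016 and 0.172 points in wine quality rating.

(0.016, 0.172)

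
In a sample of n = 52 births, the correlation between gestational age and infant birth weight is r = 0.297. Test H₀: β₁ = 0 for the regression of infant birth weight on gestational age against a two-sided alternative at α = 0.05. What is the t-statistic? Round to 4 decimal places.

t = r·√(n − 2)/√(1 − r²) = 0.297·√50/√0.911791 = 2.1993.
df = n − 2 = 50.
Two-sided p ≈ 0.0325, which is < 0.05, so reject H₀.
There is evidence of a linear association between gestational age and infant birth weight.

t = 2.1993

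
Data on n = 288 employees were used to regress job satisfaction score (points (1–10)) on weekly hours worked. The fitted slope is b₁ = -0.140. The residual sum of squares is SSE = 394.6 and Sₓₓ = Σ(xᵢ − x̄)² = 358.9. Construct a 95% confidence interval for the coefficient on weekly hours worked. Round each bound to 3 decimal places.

MSE = SSE/(n − 2) = 394.6/286 = 1.37972.
SE(b₁) = √(MSE/Sₓₓ) = √(1.37972/358.9) = 0.0620024.
df = n − 2 = 286.
t* = t_{0.025, 286} = 1.968293.
Margin = t* × SE = 1.968293 × 0.0620024 = 0.12204.
CI: -0.140 ± 0.12204 → (-0.262, -0.018).
With 95% confidence, each one-unit increase in weekly hours worked is associated with a change of between -0.262 and -0.018 points (1–10) in job satisfaction score.

(-0.262, -0.018)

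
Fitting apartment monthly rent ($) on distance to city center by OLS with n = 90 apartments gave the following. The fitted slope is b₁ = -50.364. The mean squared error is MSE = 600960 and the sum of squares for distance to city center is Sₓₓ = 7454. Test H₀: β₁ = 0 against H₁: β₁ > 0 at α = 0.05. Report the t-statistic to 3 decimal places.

t = -5.609

SE(b₁) = √(MSE/Sₓₓ) = √(600960/7454) = 8.979.
t = -50.364 / 8.979 = -5.609.
df = n − 2 = 88.
One-sided p ≈ 1.0000, which is ≥ 0.05, so fail to reject H₀.
The data do not give significant evidence that the true slope on distance to city center is positive.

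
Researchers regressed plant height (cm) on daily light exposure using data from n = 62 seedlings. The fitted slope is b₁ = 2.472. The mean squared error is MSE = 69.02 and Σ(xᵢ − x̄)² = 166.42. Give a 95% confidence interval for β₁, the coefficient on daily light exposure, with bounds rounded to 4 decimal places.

SE(b₁) = √(MSE/Sₓₓ) = √(69.02/166.42) = 0.643998.
df = n − 2 = 60.
t* = t_{0.025, 60} = 2.000298.
Margin = t* × SE = 2.000298 × 0.643998 = 1.288188.
CI: 2.472 ± 1.288188 → (1.1838, 3.7602).
With 95% confidence, each one-unit increase in daily light exposure is associated with a change of between 1.1838 and 3.7602 cm in plant height.

(1.1838, 3.7602)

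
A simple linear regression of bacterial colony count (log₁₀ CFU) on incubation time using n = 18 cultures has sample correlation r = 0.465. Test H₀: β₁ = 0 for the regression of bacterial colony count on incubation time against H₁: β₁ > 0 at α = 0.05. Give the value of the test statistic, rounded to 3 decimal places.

t = r·√(n − 2)/√(1 − r²) = 0.465·√16/√0.783775 = 2.101.
df = n − 2 = 16.
One-sided p ≈ 0.0259, which is < 0.05, so reject H₀.
There is evidence of a linear association between incubation time and bacterial colony count.

t = 2.101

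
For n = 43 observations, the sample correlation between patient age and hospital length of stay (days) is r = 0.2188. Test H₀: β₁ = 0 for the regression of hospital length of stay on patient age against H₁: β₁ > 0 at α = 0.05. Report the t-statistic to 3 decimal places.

t = r·√(n − 2)/√(1 − r²) = 0.2188·√41/√0.952127 = 1.436.
df = n − 2 = 41.
One-sided p ≈ 0.0793, which is ≥ 0.05, so fail to reject H₀.
The data do not give significant evidence of a linear association between patient age and hospital length of stay.

t = 1.436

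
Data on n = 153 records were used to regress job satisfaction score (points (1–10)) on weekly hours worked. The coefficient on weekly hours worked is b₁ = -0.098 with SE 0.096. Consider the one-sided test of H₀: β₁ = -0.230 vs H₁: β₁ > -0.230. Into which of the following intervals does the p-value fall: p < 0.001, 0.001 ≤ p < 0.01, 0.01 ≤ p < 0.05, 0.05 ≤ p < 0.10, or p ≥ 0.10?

0.05 ≤ p < 0.10

t = (-0.098 − (-0.230)) / 0.096 = 1.375.
df = n − 2 = 153 − 2 = 151.
One-sided p = P(T_{151} > t) ≈ 0.0856.
So 0.05 ≤ p < 0.10.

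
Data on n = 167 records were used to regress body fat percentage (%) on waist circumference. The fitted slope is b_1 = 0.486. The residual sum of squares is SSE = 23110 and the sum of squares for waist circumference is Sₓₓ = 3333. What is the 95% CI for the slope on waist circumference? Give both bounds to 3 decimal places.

MSE = SSE/(n − 2) = 23110/165 = 140.061.
SE(b_1) = √(MSE/Sₓₓ) = √(140.061/3333) = 0.204994.
df = n − 2 = 165.
t* = t_{0.025, 165} = 1.974446.
Margin = t* × SE = 1.974446 × 0.204994 = 0.40475.
CI: 0.486 ± 0.40475 → (0.081, 0.891).
With 95% confidence, each one-unit increase in waist circumference is associated with a change of between 0.081 and 0.891 % in body fat percentage.

(0.081, 0.891)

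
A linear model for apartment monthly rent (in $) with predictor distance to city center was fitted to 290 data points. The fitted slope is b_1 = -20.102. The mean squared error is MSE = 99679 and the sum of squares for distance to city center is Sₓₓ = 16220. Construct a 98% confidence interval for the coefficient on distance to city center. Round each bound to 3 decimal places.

(-25.901, -14.303)

SE(b_1) = √(MSE/Sₓₓ) = √(99679/16220) = 2.479.
df = n − 2 = 288.
t* = t_{0.01, 288} = 2.339365.
Margin = t* × SE = 2.339365 × 2.479 = 5.79929.
CI: -20.102 ± 5.79929 → (-25.901, -14.303).
With 98% confidence, each one-unit increase in distance to city center is associated with a change of between -25.901 and -14.303 $ in apartment monthly rent.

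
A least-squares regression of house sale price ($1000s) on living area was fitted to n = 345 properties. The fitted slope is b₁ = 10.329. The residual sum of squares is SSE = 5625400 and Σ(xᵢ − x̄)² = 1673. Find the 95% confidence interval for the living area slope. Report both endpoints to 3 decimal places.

(4.171, 16.487)

MSE = SSE/(n − 2) = 5625400/343 = 16400.6.
SE(b₁) = √(MSE/Sₓₓ) = √(16400.6/1673) = 3.13099.
df = n − 2 = 343.
t* = t_{0.025, 343} = 1.966904.
Margin = t* × SE = 1.966904 × 3.13099 = 6.15836.
CI: 10.329 ± 6.15836 → (4.171, 16.487).
With 95% confidence, each one-unit increase in living area is associated with a change of between 4.171 and 16.487 $1000s in house sale price.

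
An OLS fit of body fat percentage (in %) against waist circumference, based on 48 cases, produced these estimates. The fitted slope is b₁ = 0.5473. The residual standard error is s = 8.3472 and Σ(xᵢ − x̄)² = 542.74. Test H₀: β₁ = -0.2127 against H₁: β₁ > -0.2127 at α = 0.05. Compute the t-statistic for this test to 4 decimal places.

t = 2.1211

SE(b₁) = s/√Sₓₓ = 8.3472/√542.74 = 0.358298.
t = (0.5473 − (-0.2127)) / 0.358298 = 2.1211.
df = n − 2 = 46.
One-sided p ≈ 0.0197, which is < 0.05, so reject H₀.
There is evidence that the true slope on waist circumference exceeds -0.2127 % per unit.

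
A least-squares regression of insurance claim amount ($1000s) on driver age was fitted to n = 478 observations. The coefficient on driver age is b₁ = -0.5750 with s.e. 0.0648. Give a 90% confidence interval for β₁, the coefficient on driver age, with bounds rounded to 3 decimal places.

(-0.682, -0.468)

df = n − 2 = 478 − 2 = 476.
t* = t_{0.05, 476} = 1.648061.
Margin = t* × SE = 1.648061 × 0.0648 = 0.10679.
CI: -0.5750 ± 0.10679 → (-0.682, -0.468).
With 90% confidence, each one-unit increase in driver age is associated with a change of between -0.682 and -0.468 $1000s in insurance claim amount.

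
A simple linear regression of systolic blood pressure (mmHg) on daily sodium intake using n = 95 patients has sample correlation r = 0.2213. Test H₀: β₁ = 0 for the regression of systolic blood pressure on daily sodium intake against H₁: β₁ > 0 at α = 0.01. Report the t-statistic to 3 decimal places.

t = 2.188

t = r·√(n − 2)/√(1 − r²) = 0.2213·√93/√0.951026 = 2.188.
df = n − 2 = 93.
One-sided p ≈ 0.0156, which is ≥ 0.01, so fail to reject H₀.
The data do not give significant evidence of a linear association between daily sodium intake and systolic blood pressure.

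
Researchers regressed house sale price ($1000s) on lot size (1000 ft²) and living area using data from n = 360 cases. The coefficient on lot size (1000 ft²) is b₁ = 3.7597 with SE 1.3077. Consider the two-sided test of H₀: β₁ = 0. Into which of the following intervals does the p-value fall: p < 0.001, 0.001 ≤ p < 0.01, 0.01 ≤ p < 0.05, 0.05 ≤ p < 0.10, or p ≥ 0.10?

0.001 ≤ p < 0.01

t = 3.7597 / 1.3077 = 2.875.
df = n − k − 1 = 360 − 2 − 1 = 357.
Two-sided p = 2·P(T_{357} > |t|) ≈ 0.0043.
So 0.001 ≤ p < 0.01.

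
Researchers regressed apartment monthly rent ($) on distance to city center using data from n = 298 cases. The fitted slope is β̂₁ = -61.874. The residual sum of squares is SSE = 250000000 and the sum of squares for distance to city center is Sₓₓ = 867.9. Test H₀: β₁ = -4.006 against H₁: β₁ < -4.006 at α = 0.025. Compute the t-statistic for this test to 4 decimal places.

t = -1.8550

MSE = SSE/(n − 2) = 250000000/296 = 844595.
SE(β̂₁) = √(MSE/Sₓₓ) = √(844595/867.9) = 31.1953.
t = (-61.874 − (-4.006)) / 31.1953 = -1.8550.
df = n − 2 = 296.
One-sided p ≈ 0.0323, which is ≥ 0.025, so fail to reject H₀.
The data do not give significant evidence that the true slope on distance to city center is below -4.006 $ per unit.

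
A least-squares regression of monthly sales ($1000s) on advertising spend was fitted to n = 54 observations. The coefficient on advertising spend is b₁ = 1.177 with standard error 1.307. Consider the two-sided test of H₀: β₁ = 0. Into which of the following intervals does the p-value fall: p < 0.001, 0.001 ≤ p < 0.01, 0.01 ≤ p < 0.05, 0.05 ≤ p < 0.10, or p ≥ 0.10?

p ≥ 0.10

t = 1.177 / 1.307 = 0.901.
df = n − 2 = 54 − 2 = 52.
Two-sided p = 2·P(T_{52} > |t|) ≈ 0.3720.
So p ≥ 0.10.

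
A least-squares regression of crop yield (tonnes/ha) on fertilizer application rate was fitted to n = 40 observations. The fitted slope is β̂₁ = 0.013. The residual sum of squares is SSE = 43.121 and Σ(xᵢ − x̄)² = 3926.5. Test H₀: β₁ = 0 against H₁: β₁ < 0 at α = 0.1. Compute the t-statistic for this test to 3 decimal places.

t = 0.765

MSE = SSE/(n − 2) = 43.121/38 = 1.13476.
SE(β̂₁) = √(MSE/Sₓₓ) = √(1.13476/3926.5) = 0.017.
t = 0.013 / 0.017 = 0.765.
df = n − 2 = 38.
One-sided p ≈ 0.7754, which is ≥ 0.1, so fail to reject H₀.
The data do not give significant evidence that the true slope on fertilizer application rate is negative.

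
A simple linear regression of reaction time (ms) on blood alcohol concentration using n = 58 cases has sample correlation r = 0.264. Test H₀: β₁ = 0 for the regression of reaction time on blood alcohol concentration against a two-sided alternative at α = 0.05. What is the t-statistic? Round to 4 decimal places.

t = r·√(n − 2)/√(1 − r²) = 0.264·√56/√0.930304 = 2.0483.
df = n − 2 = 56.
Two-sided p ≈ 0.0452, which is < 0.05, so reject H₀.
There is evidence of a linear association between blood alcohol concentration and reaction time.

t = 2.0483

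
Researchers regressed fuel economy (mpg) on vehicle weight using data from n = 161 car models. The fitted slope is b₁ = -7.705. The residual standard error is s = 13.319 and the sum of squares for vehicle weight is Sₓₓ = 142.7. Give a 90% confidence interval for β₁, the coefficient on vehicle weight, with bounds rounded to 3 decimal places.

SE(b₁) = s/√Sₓₓ = 13.319/√142.7 = 1.11496.
df = n − 2 = 159.
t* = t_{0.05, 159} = 1.654494.
Margin = t* × SE = 1.654494 × 1.11496 = 1.84470.
CI: -7.705 ± 1.84470 → (-9.550, -5.860).
With 90% confidence, each one-unit increase in vehicle weight is associated with a change of between -9.550 and -5.860 mpg in fuel economy.

(-9.550, -5.860)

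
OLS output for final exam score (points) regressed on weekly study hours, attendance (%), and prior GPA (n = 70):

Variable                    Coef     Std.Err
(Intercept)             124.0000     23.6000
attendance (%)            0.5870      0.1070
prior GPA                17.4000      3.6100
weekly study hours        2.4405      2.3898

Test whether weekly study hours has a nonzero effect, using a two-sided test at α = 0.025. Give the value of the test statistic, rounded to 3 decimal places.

Read off: b = 2.4405, SE = 2.3898 for weekly study hours.
H₀: β₁ = 0 vs H₁: β₁ ≠ 0.
t = 2.4405 / 2.3898 = 1.021.
df = n − k − 1 = 70 − 3 − 1 = 66.
Two-sided p ≈ 0.3109, which is ≥ 0.025, so fail to reject H₀.
The data do not give significant evidence of an association between weekly study hours and final exam score, after adjusting for the other predictors.

t = 1.021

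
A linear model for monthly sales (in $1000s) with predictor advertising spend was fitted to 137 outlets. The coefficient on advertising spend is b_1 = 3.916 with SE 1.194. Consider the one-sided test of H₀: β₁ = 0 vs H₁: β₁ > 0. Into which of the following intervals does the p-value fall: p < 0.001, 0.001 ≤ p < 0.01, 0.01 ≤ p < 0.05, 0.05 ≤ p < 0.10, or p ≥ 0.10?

p < 0.001

t = 3.916 / 1.194 = 3.280.
df = n − 2 = 137 − 2 = 135.
One-sided p = P(T_{135} > t) ≈ 0.0007.
So p < 0.001.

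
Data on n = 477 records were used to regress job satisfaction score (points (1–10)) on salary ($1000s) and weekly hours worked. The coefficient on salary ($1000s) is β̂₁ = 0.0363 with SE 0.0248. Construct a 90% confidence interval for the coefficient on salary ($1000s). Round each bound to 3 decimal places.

(-0.005, 0.077)

df = n − k − 1 = 477 − 2 − 1 = 474.
t* = t_{0.05, 474} = 1.648075.
Margin = t* × SE = 1.648075 × 0.0248 = 0.04087.
CI: 0.0363 ± 0.04087 → (-0.005, 0.077).
With 90% confidence, each one-unit increase in salary ($1000s) is associated with a change of between -0.005 and 0.077 points (1–10) in job satisfaction score, holding the other predictors fixed.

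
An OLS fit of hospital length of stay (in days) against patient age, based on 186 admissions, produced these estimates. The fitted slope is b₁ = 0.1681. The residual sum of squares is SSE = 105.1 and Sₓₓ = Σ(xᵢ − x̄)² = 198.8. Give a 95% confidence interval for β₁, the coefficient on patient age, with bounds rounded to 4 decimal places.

MSE = SSE/(n − 2) = 105.1/184 = 0.571196.
SE(b₁) = √(MSE/Sₓₓ) = √(0.571196/198.8) = 0.0536024.
df = n − 2 = 184.
t* = t_{0.025, 184} = 1.972941.
Margin = t* × SE = 1.972941 × 0.0536024 = 0.105754.
CI: 0.1681 ± 0.105754 → (0.0623, 0.2739).
With 95% confidence, each one-unit increase in patient age is associated with a change of between 0.0623 and 0.2739 days in hospital length of stay.

(0.0623, 0.2739)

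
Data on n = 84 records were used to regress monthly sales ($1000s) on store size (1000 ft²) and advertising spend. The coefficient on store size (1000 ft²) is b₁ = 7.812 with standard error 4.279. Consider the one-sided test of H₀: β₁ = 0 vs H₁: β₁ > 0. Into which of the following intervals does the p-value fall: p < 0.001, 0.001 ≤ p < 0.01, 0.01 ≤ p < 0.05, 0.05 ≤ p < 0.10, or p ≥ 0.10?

t = 7.812 / 4.279 = 1.826.
df = n − k − 1 = 84 − 2 − 1 = 81.
One-sided p = P(T_{81} > t) ≈ 0.0358.
So 0.01 ≤ p < 0.05.

0.01 ≤ p < 0.05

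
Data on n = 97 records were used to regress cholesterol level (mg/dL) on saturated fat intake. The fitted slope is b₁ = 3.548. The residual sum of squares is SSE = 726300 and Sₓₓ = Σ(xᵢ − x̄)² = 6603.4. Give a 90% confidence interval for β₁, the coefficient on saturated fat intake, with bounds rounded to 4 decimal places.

MSE = SSE/(n − 2) = 726300/95 = 7645.26.
SE(b₁) = √(MSE/Sₓₓ) = √(7645.26/6603.4) = 1.076.
df = n − 2 = 95.
t* = t_{0.05, 95} = 1.661052.
Margin = t* × SE = 1.661052 × 1.076 = 1.787292.
CI: 3.548 ± 1.787292 → (1.7607, 5.3353).
With 90% confidence, each one-unit increase in saturated fat intake is associated with a change of between 1.7607 and 5.3353 mg/dL in cholesterol level.

(1.7607, 5.3353)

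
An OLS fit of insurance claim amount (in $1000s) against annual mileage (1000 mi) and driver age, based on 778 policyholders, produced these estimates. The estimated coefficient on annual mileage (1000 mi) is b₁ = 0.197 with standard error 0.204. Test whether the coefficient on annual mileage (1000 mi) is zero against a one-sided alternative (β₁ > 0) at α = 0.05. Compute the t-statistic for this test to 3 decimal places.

H₀: β₁ = 0 vs H₁: β₁ > 0.
t = (b₁ − β₁⁰)/SE = 0.197 / 0.204 = 0.966.
df = n − k − 1 = 778 − 2 − 1 = 775.
One-sided p ≈ 0.1673, which is ≥ 0.05, so fail to reject H₀.
The data do not give significant evidence that the true slope on annual mileage (1000 mi) is positive, holding the other predictors fixed.

t = 0.966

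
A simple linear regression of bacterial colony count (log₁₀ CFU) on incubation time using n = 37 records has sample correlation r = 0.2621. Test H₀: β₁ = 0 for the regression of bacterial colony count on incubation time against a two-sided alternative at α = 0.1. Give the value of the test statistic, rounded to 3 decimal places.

t = 1.607

t = r·√(n − 2)/√(1 − r²) = 0.2621·√35/√0.931304 = 1.607.
df = n − 2 = 35.
Two-sided p ≈ 0.1171, which is ≥ 0.1, so fail to reject H₀.
The data do not give significant evidence of a linear association between incubation time and bacterial colony count.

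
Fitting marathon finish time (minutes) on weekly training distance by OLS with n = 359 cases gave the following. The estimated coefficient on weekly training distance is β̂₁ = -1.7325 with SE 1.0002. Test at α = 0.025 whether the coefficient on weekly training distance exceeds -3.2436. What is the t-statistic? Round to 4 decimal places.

H₀: β₁ = -3.2436 vs H₁: β₁ > -3.2436.
t = (β̂₁ − β₁⁰)/SE = (-1.7325 − (-3.2436)) / 1.0002 = 1.5108.
df = n − 2 = 359 − 2 = 357.
One-sided p ≈ 0.0659, which is ≥ 0.025, so fail to reject H₀.
The data do not give significant evidence that the true slope on weekly training distance exceeds -3.2436 minutes per unit.

t = 1.5108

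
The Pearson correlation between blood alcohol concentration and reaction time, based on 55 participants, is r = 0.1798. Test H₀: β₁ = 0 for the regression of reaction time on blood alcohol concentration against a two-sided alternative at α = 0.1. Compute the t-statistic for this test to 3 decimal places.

t = 1.331

t = r·√(n − 2)/√(1 − r²) = 0.1798·√53/√0.967672 = 1.331.
df = n − 2 = 53.
Two-sided p ≈ 0.1890, which is ≥ 0.1, so fail to reject H₀.
The data do not give significant evidence of a linear association between blood alcohol concentration and reaction time.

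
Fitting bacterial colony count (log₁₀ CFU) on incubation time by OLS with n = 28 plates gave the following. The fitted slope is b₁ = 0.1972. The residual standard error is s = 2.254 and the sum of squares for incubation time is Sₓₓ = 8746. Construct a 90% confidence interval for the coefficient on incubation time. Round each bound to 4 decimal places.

SE(b₁) = s/√Sₓₓ = 2.254/√8746 = 0.0241018.
df = n − 2 = 26.
t* = t_{0.05, 26} = 1.705618.
Margin = t* × SE = 1.705618 × 0.0241018 = 0.041108.
CI: 0.1972 ± 0.041108 → (0.1561, 0.2383).
With 90% confidence, each one-unit increase in incubation time is associated with a change of between 0.1561 and 0.2383 log₁₀ CFU in bacterial colony count.

(0.1561, 0.2383)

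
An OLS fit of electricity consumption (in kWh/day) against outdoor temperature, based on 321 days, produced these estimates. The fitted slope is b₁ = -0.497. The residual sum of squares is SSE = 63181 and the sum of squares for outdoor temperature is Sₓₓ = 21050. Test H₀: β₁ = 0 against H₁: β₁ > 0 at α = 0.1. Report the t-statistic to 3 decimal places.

MSE = SSE/(n − 2) = 63181/319 = 198.06.
SE(b₁) = √(MSE/Sₓₓ) = √(198.06/21050) = 0.097.
t = -0.497 / 0.097 = -5.124.
df = n − 2 = 319.
One-sided p ≈ 1.0000, which is ≥ 0.1, so fail to reject H₀.
The data do not give significant evidence that the true slope on outdoor temperature is positive.

t = -5.124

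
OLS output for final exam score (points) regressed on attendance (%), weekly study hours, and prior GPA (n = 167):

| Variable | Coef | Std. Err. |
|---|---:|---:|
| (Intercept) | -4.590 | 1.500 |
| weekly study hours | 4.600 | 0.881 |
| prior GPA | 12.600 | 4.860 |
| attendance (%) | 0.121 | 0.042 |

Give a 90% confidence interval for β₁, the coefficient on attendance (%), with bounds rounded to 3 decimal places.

Read off: b = 0.121, SE = 0.042 for attendance (%).
df = n − k − 1 = 167 − 3 − 1 = 163.
t* = t_{0.05, 163} = 1.654256.
Margin = t* × SE = 1.654256 × 0.042 = 0.06948.
CI: 0.121 ± 0.06948 → (0.052, 0.190).

(0.052, 0.190)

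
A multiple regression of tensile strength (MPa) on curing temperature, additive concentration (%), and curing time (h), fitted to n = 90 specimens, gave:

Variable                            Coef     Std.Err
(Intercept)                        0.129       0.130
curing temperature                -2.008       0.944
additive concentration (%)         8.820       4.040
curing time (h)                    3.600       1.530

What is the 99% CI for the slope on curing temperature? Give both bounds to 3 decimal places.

Read off: b = -2.008, SE = 0.944 for curing temperature.
df = n − k − 1 = 90 − 3 − 1 = 86.
t* = t_{0.005, 86} = 2.634212.
Margin = t* × SE = 2.634212 × 0.944 = 2.48670.
CI: -2.008 ± 2.48670 → (-4.495, 0.479).

(-4.495, 0.479)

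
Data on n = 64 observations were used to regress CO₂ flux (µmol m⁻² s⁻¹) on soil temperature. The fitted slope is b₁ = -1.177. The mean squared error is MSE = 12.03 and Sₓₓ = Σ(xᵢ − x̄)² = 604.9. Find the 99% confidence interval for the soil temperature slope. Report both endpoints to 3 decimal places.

(-1.552, -0.802)

SE(b₁) = √(MSE/Sₓₓ) = √(12.03/604.9) = 0.141023.
df = n − 2 = 62.
t* = t_{0.005, 62} = 2.657479.
Margin = t* × SE = 2.657479 × 0.141023 = 0.37477.
CI: -1.177 ± 0.37477 → (-1.552, -0.802).
With 99% confidence, each one-unit increase in soil temperature is associated with a change of between -1.552 and -0.802 µmol m⁻² s⁻¹ in CO₂ flux.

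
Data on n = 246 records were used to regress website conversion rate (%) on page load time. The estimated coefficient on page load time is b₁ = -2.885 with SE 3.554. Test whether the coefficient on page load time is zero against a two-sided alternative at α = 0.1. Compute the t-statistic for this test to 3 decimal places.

t = -0.812

H₀: β₁ = 0 vs H₁: β₁ ≠ 0.
t = (b₁ − β₁⁰)/SE = -2.885 / 3.554 = -0.812.
df = n − 2 = 246 − 2 = 244.
Two-sided p ≈ 0.4177, which is ≥ 0.1, so fail to reject H₀.
The data do not give significant evidence of an association between page load time and website conversion rate.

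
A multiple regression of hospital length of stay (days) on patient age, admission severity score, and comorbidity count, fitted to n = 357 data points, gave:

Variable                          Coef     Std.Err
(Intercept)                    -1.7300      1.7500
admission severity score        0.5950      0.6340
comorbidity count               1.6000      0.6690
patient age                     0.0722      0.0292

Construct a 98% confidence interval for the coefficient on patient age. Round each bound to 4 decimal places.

Read off: b = 0.0722, SE = 0.0292 for patient age.
df = n − k − 1 = 357 − 3 − 1 = 353.
t* = t_{0.01, 353} = 2.336958.
Margin = t* × SE = 2.336958 × 0.0292 = 0.068239.
CI: 0.0722 ± 0.068239 → (0.0040, 0.1404).

(0.0040, 0.1404)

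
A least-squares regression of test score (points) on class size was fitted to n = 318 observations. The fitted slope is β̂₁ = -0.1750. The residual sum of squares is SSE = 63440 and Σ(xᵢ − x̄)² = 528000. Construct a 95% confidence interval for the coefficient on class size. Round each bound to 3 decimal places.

MSE = SSE/(n − 2) = 63440/316 = 200.759.
SE(β̂₁) = √(MSE/Sₓₓ) = √(200.759/528000) = 0.0194994.
df = n − 2 = 316.
t* = t_{0.025, 316} = 1.9675.
Margin = t* × SE = 1.9675 × 0.0194994 = 0.03837.
CI: -0.1750 ± 0.03837 → (-0.213, -0.137).
With 95% confidence, each one-unit increase in class size is associated with a change of between -0.213 and -0.137 points in test score.

(-0.213, -0.137)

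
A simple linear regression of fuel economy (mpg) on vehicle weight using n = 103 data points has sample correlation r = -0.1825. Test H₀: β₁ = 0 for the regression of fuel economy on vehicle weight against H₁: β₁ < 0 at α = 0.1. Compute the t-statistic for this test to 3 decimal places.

t = -1.865

t = r·√(n − 2)/√(1 − r²) = -0.1825·√101/√0.966694 = -1.865.
df = n − 2 = 101.
One-sided p ≈ 0.0325, which is < 0.1, so reject H₀.
There is evidence of a linear association between vehicle weight and fuel economy.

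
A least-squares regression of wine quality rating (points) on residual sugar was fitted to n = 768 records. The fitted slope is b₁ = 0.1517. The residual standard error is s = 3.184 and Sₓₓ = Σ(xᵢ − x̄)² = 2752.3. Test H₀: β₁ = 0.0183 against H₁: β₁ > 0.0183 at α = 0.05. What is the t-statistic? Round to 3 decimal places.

t = 2.198

SE(b₁) = s/√Sₓₓ = 3.184/√2752.3 = 0.0606911.
t = (0.1517 − 0.0183) / 0.0606911 = 2.198.
df = n − 2 = 766.
One-sided p ≈ 0.0141, which is < 0.05, so reject H₀.
There is evidence that the true slope on residual sugar exceeds 0.0183 points per unit.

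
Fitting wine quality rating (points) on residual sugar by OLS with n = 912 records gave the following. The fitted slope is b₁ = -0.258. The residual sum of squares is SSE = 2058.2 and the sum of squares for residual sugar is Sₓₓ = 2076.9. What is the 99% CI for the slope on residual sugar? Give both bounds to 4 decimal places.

MSE = SSE/(n − 2) = 2058.2/910 = 2.26176.
SE(b₁) = √(MSE/Sₓₓ) = √(2.26176/2076.9) = 0.0330001.
df = n − 2 = 910.
t* = t_{0.005, 910} = 2.581243.
Margin = t* × SE = 2.581243 × 0.0330001 = 0.085181.
CI: -0.258 ± 0.085181 → (-0.3432, -0.1728).
With 99% confidence, each one-unit increase in residual sugar is associated with a change of between -0.3432 and -0.1728 points in wine quality rating.

(-0.3432, -0.1728)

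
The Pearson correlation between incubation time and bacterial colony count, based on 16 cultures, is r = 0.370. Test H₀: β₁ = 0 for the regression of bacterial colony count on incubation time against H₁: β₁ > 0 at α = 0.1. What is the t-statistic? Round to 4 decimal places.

t = r·√(n − 2)/√(1 − r²) = 0.370·√14/√0.8631 = 1.4902.
df = n − 2 = 14.
One-sided p ≈ 0.0792, which is < 0.1, so reject H₀.
There is evidence of a linear association between incubation time and bacterial colony count.

t = 1.4902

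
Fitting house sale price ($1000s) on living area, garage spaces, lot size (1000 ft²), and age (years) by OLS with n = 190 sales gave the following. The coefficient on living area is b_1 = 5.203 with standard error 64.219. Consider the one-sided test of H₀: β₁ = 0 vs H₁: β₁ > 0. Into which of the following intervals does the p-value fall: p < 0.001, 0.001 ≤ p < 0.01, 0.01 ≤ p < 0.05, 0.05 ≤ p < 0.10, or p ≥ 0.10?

p ≥ 0.10

t = 5.203 / 64.219 = 0.081.
df = n − k − 1 = 190 − 4 − 1 = 185.
One-sided p = P(T_{185} > t) ≈ 0.4678.
So p ≥ 0.10.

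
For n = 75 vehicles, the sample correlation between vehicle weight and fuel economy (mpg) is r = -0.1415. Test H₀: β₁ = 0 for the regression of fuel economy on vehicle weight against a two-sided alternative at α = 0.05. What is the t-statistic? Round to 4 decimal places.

t = -1.2213

t = r·√(n − 2)/√(1 − r²) = -0.1415·√73/√0.979978 = -1.2213.
df = n − 2 = 73.
Two-sided p ≈ 0.2259, which is ≥ 0.05, so fail to reject H₀.
The data do not give significant evidence of a linear association between vehicle weight and fuel economy.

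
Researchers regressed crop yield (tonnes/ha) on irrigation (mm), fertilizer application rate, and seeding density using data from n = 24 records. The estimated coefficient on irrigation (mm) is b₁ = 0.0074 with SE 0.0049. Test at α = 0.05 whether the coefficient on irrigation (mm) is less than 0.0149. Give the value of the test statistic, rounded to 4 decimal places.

t = -1.5306

H₀: β₁ = 0.0149 vs H₁: β₁ < 0.0149.
t = (b₁ − β₁⁰)/SE = (0.0074 − 0.0149) / 0.0049 = -1.5306.
df = n − k − 1 = 24 − 3 − 1 = 20.
One-sided p ≈ 0.0708, which is ≥ 0.05, so fail to reject H₀.
The data do not give significant evidence that the true slope on irrigation (mm) is below 0.0149 tonnes/ha per unit, holding the other predictors fixed.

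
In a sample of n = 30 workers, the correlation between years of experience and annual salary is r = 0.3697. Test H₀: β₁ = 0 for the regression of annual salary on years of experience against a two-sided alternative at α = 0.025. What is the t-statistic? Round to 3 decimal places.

t = r·√(n − 2)/√(1 − r²) = 0.3697·√28/√0.863322 = 2.105.
df = n − 2 = 28.
Two-sided p ≈ 0.0444, which is ≥ 0.025, so fail to reject H₀.
The data do not give significant evidence of a linear association between years of experience and annual salary.

t = 2.105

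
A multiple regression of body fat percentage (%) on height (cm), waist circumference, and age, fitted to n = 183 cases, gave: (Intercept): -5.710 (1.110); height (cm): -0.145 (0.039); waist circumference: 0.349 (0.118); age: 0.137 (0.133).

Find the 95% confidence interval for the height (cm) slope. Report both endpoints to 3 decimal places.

(-0.222, -0.068)

Read off: b = -0.145, SE = 0.039 for height (cm).
df = n − k − 1 = 183 − 3 − 1 = 179.
t* = t_{0.025, 179} = 1.973305.
Margin = t* × SE = 1.973305 × 0.039 = 0.07696.
CI: -0.145 ± 0.07696 → (-0.222, -0.068).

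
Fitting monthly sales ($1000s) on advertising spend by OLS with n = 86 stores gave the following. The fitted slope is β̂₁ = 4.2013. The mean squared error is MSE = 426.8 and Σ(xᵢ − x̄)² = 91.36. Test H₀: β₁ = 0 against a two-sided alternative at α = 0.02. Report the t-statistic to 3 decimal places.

t = 1.944

SE(β̂₁) = √(MSE/Sₓₓ) = √(426.8/91.36) = 2.1614.
t = 4.2013 / 2.1614 = 1.944.
df = n − 2 = 84.
Two-sided p ≈ 0.0553, which is ≥ 0.02, so fail to reject H₀.
The data do not give significant evidence of an association between advertising spend and monthly sales.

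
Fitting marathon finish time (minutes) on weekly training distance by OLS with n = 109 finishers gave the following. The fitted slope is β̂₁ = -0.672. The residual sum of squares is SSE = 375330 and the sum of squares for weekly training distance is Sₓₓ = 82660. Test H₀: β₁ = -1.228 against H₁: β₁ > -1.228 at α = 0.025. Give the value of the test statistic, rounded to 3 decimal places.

t = 2.699

MSE = SSE/(n − 2) = 375330/107 = 3507.76.
SE(β̂₁) = √(MSE/Sₓₓ) = √(3507.76/82660) = 0.206.
t = (-0.672 − (-1.228)) / 0.206 = 2.699.
df = n − 2 = 107.
One-sided p ≈ 0.0040, which is < 0.025, so reject H₀.
There is evidence that the true slope on weekly training distance exceeds -1.228 minutes per unit.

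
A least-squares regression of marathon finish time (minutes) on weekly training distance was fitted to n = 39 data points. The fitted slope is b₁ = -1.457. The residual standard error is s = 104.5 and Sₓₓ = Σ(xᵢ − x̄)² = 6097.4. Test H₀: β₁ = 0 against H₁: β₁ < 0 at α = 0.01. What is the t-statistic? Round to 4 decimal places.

t = -1.0887

SE(b₁) = s/√Sₓₓ = 104.5/√6097.4 = 1.33827.
t = -1.457 / 1.33827 = -1.0887.
df = n − 2 = 37.
One-sided p ≈ 0.1417, which is ≥ 0.01, so fail to reject H₀.
The data do not give significant evidence that the true slope on weekly training distance is negative.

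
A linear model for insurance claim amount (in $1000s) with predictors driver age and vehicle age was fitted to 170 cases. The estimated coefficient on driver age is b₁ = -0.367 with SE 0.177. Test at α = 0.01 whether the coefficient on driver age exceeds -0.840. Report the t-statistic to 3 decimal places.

H₀: β₁ = -0.840 vs H₁: β₁ > -0.840.
t = (b₁ − β₁⁰)/SE = (-0.367 − (-0.840)) / 0.177 = 2.672.
df = n − k − 1 = 170 − 2 − 1 = 167.
One-sided p ≈ 0.0041, which is < 0.01, so reject H₀.
There is evidence that the true slope on driver age exceeds -0.840 $1000s per unit, holding the other predictors fixed.

t = 2.672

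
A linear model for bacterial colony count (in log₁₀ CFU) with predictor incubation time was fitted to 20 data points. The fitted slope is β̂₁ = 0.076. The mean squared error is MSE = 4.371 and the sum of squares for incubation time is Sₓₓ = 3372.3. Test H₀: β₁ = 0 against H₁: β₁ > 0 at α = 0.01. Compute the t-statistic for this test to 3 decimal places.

t = 2.111

SE(β̂₁) = √(MSE/Sₓₓ) = √(4.371/3372.3) = 0.0360021.
t = 0.076 / 0.0360021 = 2.111.
df = n − 2 = 18.
One-sided p ≈ 0.0245, which is ≥ 0.01, so fail to reject H₀.
The data do not give significant evidence that the true slope on incubation time is positive.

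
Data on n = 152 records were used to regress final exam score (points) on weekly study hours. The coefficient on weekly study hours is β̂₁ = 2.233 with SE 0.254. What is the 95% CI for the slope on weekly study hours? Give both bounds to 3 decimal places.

df = n − 2 = 152 − 2 = 150.
t* = t_{0.025, 150} = 1.975905.
Margin = t* × SE = 1.975905 × 0.254 = 0.50188.
CI: 2.233 ± 0.50188 → (1.731, 2.735).
With 95% confidence, each one-unit increase in weekly study hours is associated with a change of between 1.731 and 2.735 points in final exam score.

(1.731, 2.735)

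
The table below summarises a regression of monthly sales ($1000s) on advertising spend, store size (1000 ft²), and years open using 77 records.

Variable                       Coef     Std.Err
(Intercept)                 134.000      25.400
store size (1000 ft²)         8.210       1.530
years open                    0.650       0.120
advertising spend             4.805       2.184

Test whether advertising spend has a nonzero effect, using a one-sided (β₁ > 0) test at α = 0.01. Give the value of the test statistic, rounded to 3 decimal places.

Read off: b = 4.805, SE = 2.184 for advertising spend.
H₀: β₁ = 0 vs H₁: β₁ > 0.
t = 4.805 / 2.184 = 2.200.
df = n − k − 1 = 77 − 3 − 1 = 73.
One-sided p ≈ 0.0155, which is ≥ 0.01, so fail to reject H₀.
The data do not give significant evidence that the true slope on advertising spend is positive, holding the other predictors fixed.

t = 2.200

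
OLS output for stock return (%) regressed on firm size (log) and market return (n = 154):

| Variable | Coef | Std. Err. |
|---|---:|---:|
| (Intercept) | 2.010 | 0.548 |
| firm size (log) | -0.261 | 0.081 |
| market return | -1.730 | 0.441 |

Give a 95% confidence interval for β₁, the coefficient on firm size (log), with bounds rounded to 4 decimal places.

Read off: b = -0.261, SE = 0.081 for firm size (log).
df = n − k − 1 = 154 − 2 − 1 = 151.
t* = t_{0.025, 151} = 1.975799.
Margin = t* × SE = 1.975799 × 0.081 = 0.160040.
CI: -0.261 ± 0.160040 → (-0.4210, -0.1010).

(-0.4210, -0.1010)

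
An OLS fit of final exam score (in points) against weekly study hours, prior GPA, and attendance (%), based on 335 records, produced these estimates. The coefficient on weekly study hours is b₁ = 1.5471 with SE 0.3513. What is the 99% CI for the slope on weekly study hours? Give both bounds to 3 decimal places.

(0.637, 2.457)

df = n − k − 1 = 335 − 3 − 1 = 331.
t* = t_{0.005, 331} = 2.590764.
Margin = t* × SE = 2.590764 × 0.3513 = 0.91014.
CI: 1.5471 ± 0.91014 → (0.637, 2.457).
With 99% confidence, each one-unit increase in weekly study hours is associated with a change of between 0.637 and 2.457 points in final exam score, holding the other predictors fixed.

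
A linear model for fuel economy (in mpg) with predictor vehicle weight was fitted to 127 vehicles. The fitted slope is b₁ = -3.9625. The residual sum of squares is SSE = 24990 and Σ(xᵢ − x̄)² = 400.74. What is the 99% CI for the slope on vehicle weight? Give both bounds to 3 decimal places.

MSE = SSE/(n − 2) = 24990/125 = 199.92.
SE(b₁) = √(MSE/Sₓₓ) = √(199.92/400.74) = 0.706312.
df = n − 2 = 125.
t* = t_{0.005, 125} = 2.615733.
Margin = t* × SE = 2.615733 × 0.706312 = 1.84752.
CI: -3.9625 ± 1.84752 → (-5.810, -2.115).
With 99% confidence, each one-unit increase in vehicle weight is associated with a change of between -5.810 and -2.115 mpg in fuel economy.

(-5.810, -2.115)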